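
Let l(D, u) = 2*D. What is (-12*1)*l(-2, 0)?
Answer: 48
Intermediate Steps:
(-12*1)*l(-2, 0) = (-12*1)*(2*(-2)) = -12*(-4) = 48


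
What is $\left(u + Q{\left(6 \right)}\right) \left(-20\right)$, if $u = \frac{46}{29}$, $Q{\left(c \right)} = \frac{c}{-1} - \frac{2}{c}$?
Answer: $\frac{8260}{87} \approx 94.943$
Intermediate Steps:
$Q{\left(c \right)} = - c - \frac{2}{c}$ ($Q{\left(c \right)} = c \left(-1\right) - \frac{2}{c} = - c - \frac{2}{c}$)
$u = \frac{46}{29}$ ($u = 46 \cdot \frac{1}{29} = \frac{46}{29} \approx 1.5862$)
$\left(u + Q{\left(6 \right)}\right) \left(-20\right) = \left(\frac{46}{29} - \left(6 + \frac{2}{6}\right)\right) \left(-20\right) = \left(\frac{46}{29} - \frac{19}{3}\right) \left(-20\right) = \left(- \frac{413}{87}\right) \left(-20\right) = \frac{8260}{87}$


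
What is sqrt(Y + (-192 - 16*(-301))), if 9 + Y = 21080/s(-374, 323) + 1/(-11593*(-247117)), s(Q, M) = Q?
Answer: 4*sqrt(282941893681715078545306)/31513101191 ≈ 67.518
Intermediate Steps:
Y = -2059810886928/31513101191 (Y = -9 + (21080/(-374) + 1/(-11593*(-247117))) = -9 + (21080*(-1/374) - 1/11593*(-1/247117)) = -9 + (-620/11 + 1/2864827381) = -9 - 1776192976209/31513101191 = -2059810886928/31513101191 ≈ -65.364)
sqrt(Y + (-192 - 16*(-301))) = sqrt(-2059810886928/31513101191 + (-192 - 16*(-301))) = sqrt(-2059810886928/31513101191 + (-192 + 4816)) = sqrt(-2059810886928/31513101191 + 4624) = sqrt(143656769020256/31513101191) = 4*sqrt(282941893681715078545306)/31513101191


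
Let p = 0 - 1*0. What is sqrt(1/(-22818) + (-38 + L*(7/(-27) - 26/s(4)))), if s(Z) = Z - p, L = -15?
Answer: 19*sqrt(22856030)/11409 ≈ 7.9617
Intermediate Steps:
p = 0 (p = 0 + 0 = 0)
s(Z) = Z (s(Z) = Z - 1*0 = Z + 0 = Z)
sqrt(1/(-22818) + (-38 + L*(7/(-27) - 26/s(4)))) = sqrt(1/(-22818) + (-38 - 15*(7/(-27) - 26/4))) = sqrt(-1/22818 + (-38 - 15*(7*(-1/27) - 26*1/4))) = sqrt(-1/22818 + (-38 - 15*(-7/27 - 13/2))) = sqrt(-1/22818 + (-38 - 15*(-365/54))) = sqrt(-1/22818 + (-38 + 1825/18)) = sqrt(-1/22818 + 1141/18) = sqrt(2169610/34227) = 19*sqrt(22856030)/11409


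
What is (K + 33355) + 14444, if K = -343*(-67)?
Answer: 70780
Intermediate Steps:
K = 22981
(K + 33355) + 14444 = (22981 + 33355) + 14444 = 56336 + 14444 = 70780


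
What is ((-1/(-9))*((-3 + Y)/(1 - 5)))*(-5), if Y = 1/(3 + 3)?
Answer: -85/216 ≈ -0.39352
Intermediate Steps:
Y = ⅙ (Y = 1/6 = ⅙ ≈ 0.16667)
((-1/(-9))*((-3 + Y)/(1 - 5)))*(-5) = ((-1/(-9))*((-3 + ⅙)/(1 - 5)))*(-5) = ((-1*(-⅑))*(-17/6/(-4)))*(-5) = ((-17/6*(-¼))/9)*(-5) = ((⅑)*(17/24))*(-5) = (17/216)*(-5) = -85/216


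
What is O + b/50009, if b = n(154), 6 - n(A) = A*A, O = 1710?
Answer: 85491680/50009 ≈ 1709.5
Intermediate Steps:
n(A) = 6 - A² (n(A) = 6 - A*A = 6 - A²)
b = -23710 (b = 6 - 1*154² = 6 - 1*23716 = 6 - 23716 = -23710)
O + b/50009 = 1710 - 23710/50009 = 85491680/50009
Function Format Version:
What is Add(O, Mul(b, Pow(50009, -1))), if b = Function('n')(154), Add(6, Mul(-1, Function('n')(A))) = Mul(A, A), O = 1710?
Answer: Rational(85491680, 50009) ≈ 1709.5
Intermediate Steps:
Function('n')(A) = Add(6, Mul(-1, Pow(A, 2))) (Function('n')(A) = Add(6, Mul(-1, Mul(A, A))) = Add(6, Mul(-1, Pow(A, 2))))
b = -23710 (b = Add(6, Mul(-1, Pow(154, 2))) = Add(6, Mul(-1, 23716)) = Add(6, -23716) = -23710)
Add(O, Mul(b, Pow(50009, -1))) = Add(1710, Mul(-23710, Pow(50009, -1))) = Add(1710, Mul(-23710, Rational(1, 50009))) = Add(1710, Rational(-23710, 50009)) = Rational(85491680, 50009)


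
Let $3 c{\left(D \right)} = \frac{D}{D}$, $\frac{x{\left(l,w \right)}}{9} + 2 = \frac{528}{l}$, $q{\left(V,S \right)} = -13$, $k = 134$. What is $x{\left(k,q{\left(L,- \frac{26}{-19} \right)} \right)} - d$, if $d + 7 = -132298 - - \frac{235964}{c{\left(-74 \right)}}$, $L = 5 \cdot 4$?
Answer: $- \frac{38563159}{67} \approx -5.7557 \cdot 10^{5}$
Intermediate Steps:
$L = 20$
$x{\left(l,w \right)} = -18 + \frac{4752}{l}$ ($x{\left(l,w \right)} = -18 + 9 \frac{528}{l} = -18 + \frac{4752}{l}$)
$c{\left(D \right)} = \frac{1}{3}$ ($c{\left(D \right)} = \frac{D \frac{1}{D}}{3} = \frac{1}{3} \cdot 1 = \frac{1}{3}$)
$d = 575587$ ($d = -7 - \left(132298 - 235964 \frac{1}{\frac{1}{3}}\right) = -7 - \left(132298 - 707892\right) = -7 - -575594 = -7 + \left(-132298 + 707892\right) = -7 + 575594 = 575587$)
$x{\left(k,q{\left(L,- \frac{26}{-19} \right)} \right)} - d = \left(-18 + \frac{4752}{134}\right) - 575587 = \left(-18 + 4752 \cdot \frac{1}{134}\right) - 575587 = \left(-18 + \frac{2376}{67}\right) - 575587 = \frac{1170}{67} - 575587 = - \frac{38563159}{67}$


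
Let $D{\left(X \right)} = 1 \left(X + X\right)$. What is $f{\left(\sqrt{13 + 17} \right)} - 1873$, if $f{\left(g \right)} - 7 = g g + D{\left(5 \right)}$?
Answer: $-1826$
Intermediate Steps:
$D{\left(X \right)} = 2 X$ ($D{\left(X \right)} = 1 \cdot 2 X = 2 X$)
$f{\left(g \right)} = 17 + g^{2}$ ($f{\left(g \right)} = 7 + \left(g g + 2 \cdot 5\right) = 7 + \left(g^{2} + 10\right) = 7 + \left(10 + g^{2}\right) = 17 + g^{2}$)
$f{\left(\sqrt{13 + 17} \right)} - 1873 = \left(17 + \left(\sqrt{13 + 17}\right)^{2}\right) - 1873 = \left(17 + \left(\sqrt{30}\right)^{2}\right) - 1873 = \left(17 + 30\right) - 1873 = 47 - 1873 = -1826$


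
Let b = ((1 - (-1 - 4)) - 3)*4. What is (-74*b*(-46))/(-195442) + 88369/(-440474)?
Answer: -17631748025/43043559754 ≈ -0.40963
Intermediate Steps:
b = 12 (b = ((1 - 1*(-5)) - 3)*4 = ((1 + 5) - 3)*4 = (6 - 3)*4 = 3*4 = 12)
(-74*b*(-46))/(-195442) + 88369/(-440474) = (-74*12*(-46))/(-195442) + 88369/(-440474) = -888*(-46)*(-1/195442) + 88369*(-1/440474) = 40848*(-1/195442) - 88369/440474 = -20424/97721 - 88369/440474 = -17631748025/43043559754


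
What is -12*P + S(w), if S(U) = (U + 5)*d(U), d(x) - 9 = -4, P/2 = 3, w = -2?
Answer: -57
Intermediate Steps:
P = 6 (P = 2*3 = 6)
d(x) = 5 (d(x) = 9 - 4 = 5)
S(U) = 25 + 5*U (S(U) = (U + 5)*5 = (5 + U)*5 = 25 + 5*U)
-12*P + S(w) = -12*6 + (25 + 5*(-2)) = -72 + (25 - 10) = -72 + 15 = -57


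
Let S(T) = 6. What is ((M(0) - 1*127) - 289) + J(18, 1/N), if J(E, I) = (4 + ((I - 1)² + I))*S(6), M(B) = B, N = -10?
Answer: -19267/50 ≈ -385.34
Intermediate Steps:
J(E, I) = 24 + 6*I + 6*(-1 + I)² (J(E, I) = (4 + ((I - 1)² + I))*6 = (4 + ((-1 + I)² + I))*6 = (4 + (I + (-1 + I)²))*6 = (4 + I + (-1 + I)²)*6 = 24 + 6*I + 6*(-1 + I)²)
((M(0) - 1*127) - 289) + J(18, 1/N) = ((0 - 1*127) - 289) + (30 - 6/(-10) + 6*(1/(-10))²) = ((0 - 127) - 289) + (30 - 6*(-⅒) + 6*(-⅒)²) = (-127 - 289) + (30 + ⅗ + 6*(1/100)) = -416 + (30 + ⅗ + 3/50) = -416 + 1533/50 = -19267/50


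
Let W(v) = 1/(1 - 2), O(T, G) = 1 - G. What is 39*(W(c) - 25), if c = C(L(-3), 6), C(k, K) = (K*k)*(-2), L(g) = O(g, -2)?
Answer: -1014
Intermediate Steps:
L(g) = 3 (L(g) = 1 - 1*(-2) = 1 + 2 = 3)
C(k, K) = -2*K*k
c = -36 (c = -2*6*3 = -36)
W(v) = -1 (W(v) = 1/(-1) = -1)
39*(W(c) - 25) = 39*(-1 - 25) = 39*(-26) = -1014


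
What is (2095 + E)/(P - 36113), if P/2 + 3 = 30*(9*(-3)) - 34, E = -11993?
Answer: 1414/5401 ≈ 0.26180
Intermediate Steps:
P = -1694 (P = -6 + 2*(30*(9*(-3)) - 34) = -6 + 2*(30*(-27) - 34) = -6 + 2*(-810 - 34) = -6 + 2*(-844) = -6 - 1688 = -1694)
(2095 + E)/(P - 36113) = (2095 - 11993)/(-1694 - 36113) = -9898/(-37807) = -9898*(-1/37807) = 1414/5401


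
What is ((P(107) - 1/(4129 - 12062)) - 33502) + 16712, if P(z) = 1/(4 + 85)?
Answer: -11854353208/706037 ≈ -16790.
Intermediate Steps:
P(z) = 1/89
((P(107) - 1/(4129 - 12062)) - 33502) + 16712 = ((1/89 - 1/(4129 - 12062)) - 33502) + 16712 = ((1/89 - 1/(-7933)) - 33502) + 16712 = ((1/89 - 1*(-1/7933)) - 33502) + 16712 = ((1/89 + 1/7933) - 33502) + 16712 = (8022/706037 - 33502) + 16712 = -23653643552/706037 + 16712 = -11854353208/706037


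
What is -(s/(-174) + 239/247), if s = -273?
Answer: -36339/14326 ≈ -2.5366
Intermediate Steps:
-(s/(-174) + 239/247) = -(-273/(-174) + 239/247) = -(-273*(-1/174) + 239*(1/247)) = -(91/58 + 239/247) = -1*36339/14326 = -36339/14326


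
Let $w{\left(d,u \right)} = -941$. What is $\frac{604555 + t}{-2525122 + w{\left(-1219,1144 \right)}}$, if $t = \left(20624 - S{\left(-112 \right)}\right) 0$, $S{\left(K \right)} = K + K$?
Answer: $- \frac{604555}{2526063} \approx -0.23933$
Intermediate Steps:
$S{\left(K \right)} = 2 K$
$t = 0$ ($t = \left(20624 - 2 \left(-112\right)\right) 0 = \left(20624 - -224\right) 0 = \left(20624 + 224\right) 0 = 20848 \cdot 0 = 0$)
$\frac{604555 + t}{-2525122 + w{\left(-1219,1144 \right)}} = \frac{604555 + 0}{-2525122 - 941} = \frac{604555}{-2526063} = 604555 \left(- \frac{1}{2526063}\right) = - \frac{604555}{2526063}$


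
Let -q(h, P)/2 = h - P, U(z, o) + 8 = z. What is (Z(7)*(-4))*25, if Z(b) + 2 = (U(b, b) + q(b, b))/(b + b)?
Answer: 1450/7 ≈ 207.14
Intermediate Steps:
U(z, o) = -8 + z
q(h, P) = -2*h + 2*P (q(h, P) = -2*(h - P) = -2*h + 2*P)
Z(b) = -2 + (-8 + b)/(2*b) (Z(b) = -2 + ((-8 + b) + (-2*b + 2*b))/(b + b) = -2 + ((-8 + b) + 0)/((2*b)) = -2 + (-8 + b)*(1/(2*b)) = -2 + (-8 + b)/(2*b))
(Z(7)*(-4))*25 = ((-3/2 - 4/7)*(-4))*25 = -29/14*(-4)*25 = (58/7)*25 = 1450/7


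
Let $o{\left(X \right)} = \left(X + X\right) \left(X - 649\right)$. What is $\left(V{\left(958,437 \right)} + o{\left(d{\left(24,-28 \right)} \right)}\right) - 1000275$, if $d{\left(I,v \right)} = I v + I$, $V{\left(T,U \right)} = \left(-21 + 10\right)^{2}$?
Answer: $680758$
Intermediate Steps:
$V{\left(T,U \right)} = 121$ ($V{\left(T,U \right)} = \left(-11\right)^{2} = 121$)
$d{\left(I,v \right)} = I + I v$
$o{\left(X \right)} = 2 X \left(-649 + X\right)$
$\left(V{\left(958,437 \right)} + o{\left(d{\left(24,-28 \right)} \right)}\right) - 1000275 = \left(121 + 2 \cdot 24 \left(1 - 28\right) \left(-649 + 24 \left(1 - 28\right)\right)\right) - 1000275 = \left(121 + 2 \cdot 24 \left(-27\right) \left(-649 + 24 \left(-27\right)\right)\right) - 1000275 = \left(121 + 2 \left(-648\right) \left(-649 - 648\right)\right) - 1000275 = \left(121 + 2 \left(-648\right) \left(-1297\right)\right) - 1000275 = \left(121 + 1680912\right) - 1000275 = 1681033 - 1000275 = 680758$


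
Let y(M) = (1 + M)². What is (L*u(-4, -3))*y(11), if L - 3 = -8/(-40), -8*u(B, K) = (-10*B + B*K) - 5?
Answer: -13536/5 ≈ -2707.2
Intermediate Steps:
u(B, K) = 5/8 + 5*B/4 - B*K/8 (u(B, K) = -((-10*B + B*K) - 5)/8 = -(-5 - 10*B + B*K)/8 = 5/8 + 5*B/4 - B*K/8)
L = 16/5 (L = 3 - 8/(-40) = 3 - 8*(-1/40) = 3 + ⅕ = 16/5 ≈ 3.2000)
(L*u(-4, -3))*y(11) = (16*(5/8 + (5/4)*(-4) - ⅛*(-4)*(-3))/5)*(1 + 11)² = (16*(5/8 - 5 - 3/2)/5)*12² = ((16/5)*(-47/8))*144 = -94/5*144 = -13536/5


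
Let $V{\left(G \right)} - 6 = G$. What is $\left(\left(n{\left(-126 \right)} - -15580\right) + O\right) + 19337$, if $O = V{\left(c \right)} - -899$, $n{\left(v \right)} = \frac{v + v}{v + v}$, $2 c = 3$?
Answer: $\frac{71649}{2} \approx 35825.0$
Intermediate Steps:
$c = \frac{3}{2}$ ($c = \frac{1}{2} \cdot 3 = \frac{3}{2} \approx 1.5$)
$V{\left(G \right)} = 6 + G$
$n{\left(v \right)} = 1$ ($n{\left(v \right)} = \frac{2 v}{2 v} = 2 v \frac{1}{2 v} = 1$)
$O = \frac{1813}{2}$ ($O = \left(6 + \frac{3}{2}\right) - -899 = \frac{15}{2} + 899 = \frac{1813}{2} \approx 906.5$)
$\left(\left(n{\left(-126 \right)} - -15580\right) + O\right) + 19337 = \left(\left(1 - -15580\right) + \frac{1813}{2}\right) + 19337 = \left(\left(1 + 15580\right) + \frac{1813}{2}\right) + 19337 = \left(15581 + \frac{1813}{2}\right) + 19337 = \frac{32975}{2} + 19337 = \frac{71649}{2}$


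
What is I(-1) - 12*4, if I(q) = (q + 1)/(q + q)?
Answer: -48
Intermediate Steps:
I(q) = (1 + q)/(2*q) (I(q) = (1 + q)/((2*q)) = (1 + q)*(1/(2*q)) = (1 + q)/(2*q))
I(-1) - 12*4 = (1/2)*(1 - 1)/(-1) - 12*4 = (1/2)*(-1)*0 - 48 = 0 - 48 = -48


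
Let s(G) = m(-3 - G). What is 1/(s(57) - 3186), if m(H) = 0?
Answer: -1/3186 ≈ -0.00031387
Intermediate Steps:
s(G) = 0
1/(s(57) - 3186) = 1/(0 - 3186) = 1/(-3186) = -1/3186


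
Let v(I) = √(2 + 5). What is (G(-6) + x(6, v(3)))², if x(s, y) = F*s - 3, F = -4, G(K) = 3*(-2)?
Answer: 1089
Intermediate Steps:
G(K) = -6
v(I) = √7
x(s, y) = -3 - 4*s (x(s, y) = -4*s - 3 = -3 - 4*s)
(G(-6) + x(6, v(3)))² = (-6 + (-3 - 4*6))² = (-6 + (-3 - 24))² = (-6 - 27)² = (-33)² = 1089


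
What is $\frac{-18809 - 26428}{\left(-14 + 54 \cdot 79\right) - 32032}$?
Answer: $\frac{15079}{9260} \approx 1.6284$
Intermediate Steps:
$\frac{-18809 - 26428}{\left(-14 + 54 \cdot 79\right) - 32032} = - \frac{45237}{\left(-14 + 4266\right) - 32032} = - \frac{45237}{4252 - 32032} = - \frac{45237}{-27780} = \left(-45237\right) \left(- \frac{1}{27780}\right) = \frac{15079}{9260}$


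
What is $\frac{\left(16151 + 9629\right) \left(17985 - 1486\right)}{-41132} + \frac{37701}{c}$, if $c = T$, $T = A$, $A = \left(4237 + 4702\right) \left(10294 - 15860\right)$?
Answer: $- \frac{755813553062779}{73089322306} \approx -10341.0$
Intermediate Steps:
$A = -49754474$ ($A = 8939 \left(10294 - 15860\right) = 8939 \left(-5566\right) = -49754474$)
$T = -49754474$
$c = -49754474$
$\frac{\left(16151 + 9629\right) \left(17985 - 1486\right)}{-41132} + \frac{37701}{c} = \frac{\left(16151 + 9629\right) \left(17985 - 1486\right)}{-41132} + \frac{37701}{-49754474} = 25780 \cdot 16499 \left(- \frac{1}{41132}\right) + 37701 \left(- \frac{1}{49754474}\right) = 425344220 \left(- \frac{1}{41132}\right) - \frac{37701}{49754474} = - \frac{15190865}{1469} - \frac{37701}{49754474} = - \frac{755813553062779}{73089322306}$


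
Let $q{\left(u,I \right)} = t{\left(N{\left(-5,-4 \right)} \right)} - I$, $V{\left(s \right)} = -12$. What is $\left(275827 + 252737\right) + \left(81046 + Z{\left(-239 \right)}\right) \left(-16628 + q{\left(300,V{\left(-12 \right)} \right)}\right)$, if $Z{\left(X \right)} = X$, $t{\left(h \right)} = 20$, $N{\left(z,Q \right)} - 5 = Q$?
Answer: $-1340544408$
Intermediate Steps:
$N{\left(z,Q \right)} = 5 + Q$
$q{\left(u,I \right)} = 20 - I$
$\left(275827 + 252737\right) + \left(81046 + Z{\left(-239 \right)}\right) \left(-16628 + q{\left(300,V{\left(-12 \right)} \right)}\right) = \left(275827 + 252737\right) + \left(81046 - 239\right) \left(-16628 + \left(20 - -12\right)\right) = 528564 + 80807 \left(-16628 + \left(20 + 12\right)\right) = 528564 + 80807 \left(-16628 + 32\right) = 528564 + 80807 \left(-16596\right) = 528564 - 1341072972 = -1340544408$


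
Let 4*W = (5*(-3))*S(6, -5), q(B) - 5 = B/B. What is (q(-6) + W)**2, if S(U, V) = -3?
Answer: 4761/16 ≈ 297.56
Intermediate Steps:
q(B) = 6 (q(B) = 5 + B/B = 5 + 1 = 6)
W = 45/4 (W = ((5*(-3))*(-3))/4 = (-15*(-3))/4 = (1/4)*45 = 45/4 ≈ 11.250)
(q(-6) + W)**2 = (6 + 45/4)**2 = (69/4)**2 = 4761/16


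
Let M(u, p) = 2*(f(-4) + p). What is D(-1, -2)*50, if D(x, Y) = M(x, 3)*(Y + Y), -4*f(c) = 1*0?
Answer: -1200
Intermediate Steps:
f(c) = 0 (f(c) = -0/4 = -¼*0 = 0)
M(u, p) = 2*p (M(u, p) = 2*(0 + p) = 2*p)
D(x, Y) = 12*Y (D(x, Y) = (2*3)*(Y + Y) = 6*(2*Y) = 12*Y)
D(-1, -2)*50 = (12*(-2))*50 = -24*50 = -1200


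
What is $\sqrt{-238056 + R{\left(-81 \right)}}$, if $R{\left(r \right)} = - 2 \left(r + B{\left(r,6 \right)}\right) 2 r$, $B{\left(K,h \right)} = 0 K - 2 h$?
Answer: $2 i \sqrt{67047} \approx 517.87 i$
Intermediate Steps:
$B{\left(K,h \right)} = - 2 h$ ($B{\left(K,h \right)} = 0 - 2 h = - 2 h$)
$R{\left(r \right)} = r \left(48 - 4 r\right)$ ($R{\left(r \right)} = - 2 \left(r - 12\right) 2 r = - 2 \left(-12 + r\right) 2 r = - 2 \left(-24 + 2 r\right) r = \left(48 - 4 r\right) r = r \left(48 - 4 r\right)$)
$\sqrt{-238056 + R{\left(-81 \right)}} = \sqrt{-238056 + 4 \left(-81\right) \left(12 - -81\right)} = \sqrt{-238056 + 4 \left(-81\right) \left(12 + 81\right)} = \sqrt{-238056 + 4 \left(-81\right) 93} = \sqrt{-238056 - 30132} = \sqrt{-268188} = 2 i \sqrt{67047}$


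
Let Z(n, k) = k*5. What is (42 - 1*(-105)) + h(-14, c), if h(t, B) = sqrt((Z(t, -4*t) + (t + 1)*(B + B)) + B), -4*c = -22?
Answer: 147 + sqrt(570)/2 ≈ 158.94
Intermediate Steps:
c = 11/2 (c = -1/4*(-22) = 11/2 ≈ 5.5000)
Z(n, k) = 5*k
h(t, B) = sqrt(B - 20*t + 2*B*(1 + t)) (h(t, B) = sqrt((5*(-4*t) + (t + 1)*(B + B)) + B) = sqrt((-20*t + (1 + t)*(2*B)) + B) = sqrt((-20*t + 2*B*(1 + t)) + B) = sqrt(B - 20*t + 2*B*(1 + t)))
(42 - 1*(-105)) + h(-14, c) = (42 - 1*(-105)) + sqrt(-20*(-14) + 3*(11/2) + 2*(11/2)*(-14)) = (42 + 105) + sqrt(280 + 33/2 - 154) = 147 + sqrt(285/2) = 147 + sqrt(570)/2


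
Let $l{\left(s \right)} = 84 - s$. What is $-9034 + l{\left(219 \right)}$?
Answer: $-9169$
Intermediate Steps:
$-9034 + l{\left(219 \right)} = -9034 + \left(84 - 219\right) = -9034 - 135 = -9169$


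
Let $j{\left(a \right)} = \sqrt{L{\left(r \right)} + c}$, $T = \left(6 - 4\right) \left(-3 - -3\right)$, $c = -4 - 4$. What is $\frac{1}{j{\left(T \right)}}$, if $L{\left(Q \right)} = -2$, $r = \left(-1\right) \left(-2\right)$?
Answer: $- \frac{i \sqrt{10}}{10} \approx - 0.31623 i$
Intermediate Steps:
$c = -8$ ($c = -4 - 4 = -8$)
$r = 2$
$T = 0$ ($T = 2 \left(-3 + 3\right) = 2 \cdot 0 = 0$)
$j{\left(a \right)} = i \sqrt{10}$ ($j{\left(a \right)} = \sqrt{-2 - 8} = \sqrt{-10} = i \sqrt{10}$)
$\frac{1}{j{\left(T \right)}} = \frac{1}{i \sqrt{10}} = - \frac{i \sqrt{10}}{10}$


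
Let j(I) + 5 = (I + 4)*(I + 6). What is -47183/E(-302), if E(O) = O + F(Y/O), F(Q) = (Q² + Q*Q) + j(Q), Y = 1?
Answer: 4303278332/25813749 ≈ 166.70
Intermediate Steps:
j(I) = -5 + (4 + I)*(6 + I) (j(I) = -5 + (I + 4)*(I + 6) = -5 + (4 + I)*(6 + I))
F(Q) = 19 + 3*Q² + 10*Q (F(Q) = (Q² + Q*Q) + (19 + Q² + 10*Q) = (Q² + Q²) + (19 + Q² + 10*Q) = 2*Q² + (19 + Q² + 10*Q) = 19 + 3*Q² + 10*Q)
E(O) = 19 + O + 3/O² + 10/O (E(O) = O + (19 + 3*(1/O)² + 10*(1/O)) = O + (19 + 3*(1/O)² + 10/O) = O + (19 + 3/O² + 10/O) = 19 + O + 3/O² + 10/O)
-47183/E(-302) = -47183/(19 - 302 + 3/(-302)² + 10/(-302)) = -47183/(19 - 302 + 3*(1/91204) + 10*(-1/302)) = -47183/(19 - 302 + 3/91204 - 5/151) = -47183/(-25813749/91204) = -47183*(-91204/25813749) = 4303278332/25813749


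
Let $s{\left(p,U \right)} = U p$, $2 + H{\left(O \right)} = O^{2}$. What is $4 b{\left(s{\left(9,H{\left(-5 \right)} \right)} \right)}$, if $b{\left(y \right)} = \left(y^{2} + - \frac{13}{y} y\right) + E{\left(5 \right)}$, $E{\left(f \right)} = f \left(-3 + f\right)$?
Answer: $171384$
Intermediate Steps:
$H{\left(O \right)} = -2 + O^{2}$
$b{\left(y \right)} = -3 + y^{2}$ ($b{\left(y \right)} = \left(y^{2} + - \frac{13}{y} y\right) + 5 \left(-3 + 5\right) = \left(y^{2} - 13\right) + 5 \cdot 2 = \left(-13 + y^{2}\right) + 10 = -3 + y^{2}$)
$4 b{\left(s{\left(9,H{\left(-5 \right)} \right)} \right)} = 4 \left(-3 + \left(\left(-2 + \left(-5\right)^{2}\right) 9\right)^{2}\right) = 4 \left(-3 + \left(\left(-2 + 25\right) 9\right)^{2}\right) = 4 \left(-3 + \left(23 \cdot 9\right)^{2}\right) = 4 \left(-3 + 207^{2}\right) = 4 \left(-3 + 42849\right) = 4 \cdot 42846 = 171384$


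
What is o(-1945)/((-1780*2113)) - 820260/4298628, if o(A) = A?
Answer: -51279197749/269462361932 ≈ -0.19030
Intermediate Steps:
o(-1945)/((-1780*2113)) - 820260/4298628 = -1945/((-1780*2113)) - 820260/4298628 = -1945/(-3761140) - 820260*1/4298628 = -1945*(-1/3761140) - 68355/358219 = 389/752228 - 68355/358219 = -51279197749/269462361932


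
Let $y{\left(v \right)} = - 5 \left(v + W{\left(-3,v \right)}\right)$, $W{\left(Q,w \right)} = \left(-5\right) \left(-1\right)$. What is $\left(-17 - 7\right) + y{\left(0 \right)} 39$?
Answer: $-999$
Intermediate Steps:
$W{\left(Q,w \right)} = 5$
$y{\left(v \right)} = -25 - 5 v$ ($y{\left(v \right)} = - 5 \left(v + 5\right) = - 5 \left(5 + v\right) = -25 - 5 v$)
$\left(-17 - 7\right) + y{\left(0 \right)} 39 = \left(-17 - 7\right) + \left(-25 - 0\right) 39 = \left(-17 - 7\right) + \left(-25 + 0\right) 39 = -24 - 975 = -999$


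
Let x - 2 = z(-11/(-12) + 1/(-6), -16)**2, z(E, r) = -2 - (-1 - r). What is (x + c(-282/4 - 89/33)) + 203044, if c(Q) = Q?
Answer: 13415279/66 ≈ 2.0326e+5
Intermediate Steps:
z(E, r) = -1 + r (z(E, r) = -2 + (1 + r) = -1 + r)
x = 291 (x = 2 + (-1 - 16)**2 = 2 + (-17)**2 = 2 + 289 = 291)
(x + c(-282/4 - 89/33)) + 203044 = (291 + (-282/4 - 89/33)) + 203044 = (291 + (-282*1/4 - 89*1/33)) + 203044 = (291 + (-141/2 - 89/33)) + 203044 = (291 - 4831/66) + 203044 = 14375/66 + 203044 = 13415279/66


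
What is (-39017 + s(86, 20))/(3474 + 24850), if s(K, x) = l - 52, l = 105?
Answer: -9741/7081 ≈ -1.3757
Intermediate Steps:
s(K, x) = 53 (s(K, x) = 105 - 52 = 53)
(-39017 + s(86, 20))/(3474 + 24850) = (-39017 + 53)/(3474 + 24850) = -38964/28324 = -38964*1/28324 = -9741/7081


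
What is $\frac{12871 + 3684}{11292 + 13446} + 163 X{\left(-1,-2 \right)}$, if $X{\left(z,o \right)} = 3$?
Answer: $\frac{1730491}{3534} \approx 489.67$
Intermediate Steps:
$\frac{12871 + 3684}{11292 + 13446} + 163 X{\left(-1,-2 \right)} = \frac{12871 + 3684}{11292 + 13446} + 163 \cdot 3 = \frac{16555}{24738} + 489 = 16555 \cdot \frac{1}{24738} + 489 = \frac{2365}{3534} + 489 = \frac{1730491}{3534}$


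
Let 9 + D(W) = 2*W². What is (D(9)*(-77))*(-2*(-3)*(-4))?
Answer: 282744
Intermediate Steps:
D(W) = -9 + 2*W²
(D(9)*(-77))*(-2*(-3)*(-4)) = ((-9 + 2*9²)*(-77))*(-2*(-3)*(-4)) = ((-9 + 2*81)*(-77))*(6*(-4)) = ((-9 + 162)*(-77))*(-24) = (153*(-77))*(-24) = -11781*(-24) = 282744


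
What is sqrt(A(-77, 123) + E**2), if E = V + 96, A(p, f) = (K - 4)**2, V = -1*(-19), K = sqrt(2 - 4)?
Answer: sqrt(13239 - 8*I*sqrt(2)) ≈ 115.06 - 0.0492*I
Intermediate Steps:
K = I*sqrt(2) (K = sqrt(-2) = I*sqrt(2) ≈ 1.4142*I)
V = 19
A(p, f) = (-4 + I*sqrt(2))**2 (A(p, f) = (I*sqrt(2) - 4)**2 = (-4 + I*sqrt(2))**2)
E = 115 (E = 19 + 96 = 115)
sqrt(A(-77, 123) + E**2) = sqrt((4 - I*sqrt(2))**2 + 115**2) = sqrt((4 - I*sqrt(2))**2 + 13225) = sqrt(13225 + (4 - I*sqrt(2))**2)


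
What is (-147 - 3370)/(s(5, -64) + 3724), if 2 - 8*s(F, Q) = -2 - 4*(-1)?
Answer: -3517/3724 ≈ -0.94441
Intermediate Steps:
s(F, Q) = 0 (s(F, Q) = ¼ - (-2 - 4*(-1))/8 = ¼ - (-2 + 4)/8 = ¼ - ⅛*2 = ¼ - ¼ = 0)
(-147 - 3370)/(s(5, -64) + 3724) = (-147 - 3370)/(0 + 3724) = -3517/3724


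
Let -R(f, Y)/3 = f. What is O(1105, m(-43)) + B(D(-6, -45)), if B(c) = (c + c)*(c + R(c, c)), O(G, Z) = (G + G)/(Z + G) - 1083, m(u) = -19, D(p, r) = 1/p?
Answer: -1761073/1629 ≈ -1081.1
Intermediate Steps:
R(f, Y) = -3*f
O(G, Z) = -1083 + 2*G/(G + Z) (O(G, Z) = (2*G)/(G + Z) - 1083 = 2*G/(G + Z) - 1083 = -1083 + 2*G/(G + Z))
B(c) = -4*c**2 (B(c) = (c + c)*(c - 3*c) = (2*c)*(-2*c) = -4*c**2)
O(1105, m(-43)) + B(D(-6, -45)) = (-1083*(-19) - 1081*1105)/(1105 - 19) - 4*(1/(-6))**2 = (20577 - 1194505)/1086 - 4*(-1/6)**2 = (1/1086)*(-1173928) - 4*1/36 = -586964/543 - 1/9 = -1761073/1629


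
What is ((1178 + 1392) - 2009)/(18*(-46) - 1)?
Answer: -561/829 ≈ -0.67672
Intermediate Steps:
((1178 + 1392) - 2009)/(18*(-46) - 1) = (2570 - 2009)/(-828 - 1) = 561/(-829) = 561*(-1/829) = -561/829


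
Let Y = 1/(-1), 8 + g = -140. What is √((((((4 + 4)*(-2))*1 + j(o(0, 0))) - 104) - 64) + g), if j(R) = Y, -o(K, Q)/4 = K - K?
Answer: 3*I*√37 ≈ 18.248*I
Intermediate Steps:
o(K, Q) = 0 (o(K, Q) = -4*(K - K) = -4*0 = 0)
g = -148 (g = -8 - 140 = -148)
Y = -1 (Y = 1*(-1) = -1)
j(R) = -1
√((((((4 + 4)*(-2))*1 + j(o(0, 0))) - 104) - 64) + g) = √((((((4 + 4)*(-2))*1 - 1) - 104) - 64) - 148) = √(((((8*(-2))*1 - 1) - 104) - 64) - 148) = √((((-16*1 - 1) - 104) - 64) - 148) = √((((-16 - 1) - 104) - 64) - 148) = √(((-17 - 104) - 64) - 148) = √((-121 - 64) - 148) = √(-185 - 148) = √(-333) = 3*I*√37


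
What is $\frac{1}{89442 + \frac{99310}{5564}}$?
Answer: $\frac{2782}{248877299} \approx 1.1178 \cdot 10^{-5}$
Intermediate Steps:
$\frac{1}{89442 + \frac{99310}{5564}} = \frac{1}{89442 + 99310 \cdot \frac{1}{5564}} = \frac{1}{89442 + \frac{49655}{2782}} = \frac{1}{\frac{248877299}{2782}} = \frac{2782}{248877299}$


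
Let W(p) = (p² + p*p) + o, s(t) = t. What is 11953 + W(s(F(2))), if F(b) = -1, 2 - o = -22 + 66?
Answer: 11913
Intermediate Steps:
o = -42 (o = 2 - (-22 + 66) = 2 - 1*44 = 2 - 44 = -42)
W(p) = -42 + 2*p² (W(p) = (p² + p*p) - 42 = (p² + p²) - 42 = 2*p² - 42 = -42 + 2*p²)
11953 + W(s(F(2))) = 11953 + (-42 + 2*(-1)²) = 11953 + (-42 + 2*1) = 11953 + (-42 + 2) = 11953 - 40 = 11913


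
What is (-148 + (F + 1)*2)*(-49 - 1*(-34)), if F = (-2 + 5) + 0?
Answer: 2100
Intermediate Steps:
F = 3 (F = 3 + 0 = 3)
(-148 + (F + 1)*2)*(-49 - 1*(-34)) = (-148 + (3 + 1)*2)*(-49 - 1*(-34)) = (-148 + 4*2)*(-49 + 34) = (-148 + 8)*(-15) = -140*(-15) = 2100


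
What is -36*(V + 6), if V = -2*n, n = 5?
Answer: 144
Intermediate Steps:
V = -10 (V = -2*5 = -10)
-36*(V + 6) = -36*(-10 + 6) = -36*(-4) = 144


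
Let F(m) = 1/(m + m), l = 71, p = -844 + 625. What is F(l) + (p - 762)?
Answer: -139301/142 ≈ -980.99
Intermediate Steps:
p = -219
F(m) = 1/(2*m)
F(l) + (p - 762) = (½)/71 + (-219 - 762) = (½)*(1/71) - 981 = 1/142 - 981 = -139301/142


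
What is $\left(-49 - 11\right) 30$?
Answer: $-1800$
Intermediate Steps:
$\left(-49 - 11\right) 30 = \left(-60\right) 30 = -1800$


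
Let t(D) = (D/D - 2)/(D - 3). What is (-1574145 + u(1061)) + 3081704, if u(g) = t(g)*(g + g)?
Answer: 797497650/529 ≈ 1.5076e+6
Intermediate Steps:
t(D) = -1/(-3 + D) (t(D) = (1 - 2)/(-3 + D) = -1/(-3 + D))
u(g) = -2*g/(-3 + g) (u(g) = (-1/(-3 + g))*(g + g) = (-1/(-3 + g))*(2*g) = -2*g/(-3 + g))
(-1574145 + u(1061)) + 3081704 = (-1574145 - 2*1061/(-3 + 1061)) + 3081704 = (-1574145 - 2*1061/1058) + 3081704 = (-1574145 - 2*1061*1/1058) + 3081704 = (-1574145 - 1061/529) + 3081704 = -832723766/529 + 3081704 = 797497650/529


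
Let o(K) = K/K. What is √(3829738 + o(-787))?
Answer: √3829739 ≈ 1957.0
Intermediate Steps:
o(K) = 1
√(3829738 + o(-787)) = √(3829738 + 1) = √3829739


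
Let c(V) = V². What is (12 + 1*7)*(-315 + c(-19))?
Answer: 874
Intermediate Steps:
(12 + 1*7)*(-315 + c(-19)) = (12 + 1*7)*(-315 + (-19)²) = (12 + 7)*(-315 + 361) = 19*46 = 874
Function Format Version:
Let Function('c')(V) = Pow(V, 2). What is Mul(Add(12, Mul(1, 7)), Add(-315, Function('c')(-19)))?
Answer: 874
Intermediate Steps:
Mul(Add(12, Mul(1, 7)), Add(-315, Function('c')(-19))) = Mul(Add(12, Mul(1, 7)), Add(-315, Pow(-19, 2))) = Mul(Add(12, 7), Add(-315, 361)) = Mul(19, 46) = 874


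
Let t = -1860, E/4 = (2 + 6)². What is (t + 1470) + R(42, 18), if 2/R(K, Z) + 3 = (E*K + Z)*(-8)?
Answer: -33603572/86163 ≈ -390.00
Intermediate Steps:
E = 256 (E = 4*(2 + 6)² = 4*8² = 4*64 = 256)
R(K, Z) = 2/(-3 - 2048*K - 8*Z) (R(K, Z) = 2/(-3 + (256*K + Z)*(-8)) = 2/(-3 + (Z + 256*K)*(-8)) = 2/(-3 + (-2048*K - 8*Z)) = 2/(-3 - 2048*K - 8*Z))
(t + 1470) + R(42, 18) = (-1860 + 1470) - 2/(3 + 8*18 + 2048*42) = -390 - 2/(3 + 144 + 86016) = -390 - 2/86163 = -33603572/86163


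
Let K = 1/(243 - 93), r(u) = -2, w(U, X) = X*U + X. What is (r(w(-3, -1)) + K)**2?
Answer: 89401/22500 ≈ 3.9734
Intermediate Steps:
w(U, X) = X + U*X (w(U, X) = U*X + X = X + U*X)
K = 1/150 ≈ 0.0066667
(r(w(-3, -1)) + K)**2 = (-2 + 1/150)**2 = (-299/150)**2 = 89401/22500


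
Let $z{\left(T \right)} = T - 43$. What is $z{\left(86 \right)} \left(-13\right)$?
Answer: $-559$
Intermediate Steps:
$z{\left(T \right)} = -43 + T$
$z{\left(86 \right)} \left(-13\right) = \left(-43 + 86\right) \left(-13\right) = 43 \left(-13\right) = -559$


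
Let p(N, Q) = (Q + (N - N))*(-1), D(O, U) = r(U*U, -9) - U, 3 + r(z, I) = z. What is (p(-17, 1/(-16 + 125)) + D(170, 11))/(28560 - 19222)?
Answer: 833/72703 ≈ 0.011458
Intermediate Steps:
r(z, I) = -3 + z
D(O, U) = -3 + U² - U (D(O, U) = (-3 + U*U) - U = (-3 + U²) - U = -3 + U² - U)
p(N, Q) = -Q (p(N, Q) = (Q + 0)*(-1) = Q*(-1) = -Q)
(p(-17, 1/(-16 + 125)) + D(170, 11))/(28560 - 19222) = (-1/(-16 + 125) + (-3 + 11² - 1*11))/(28560 - 19222) = (-1/109 + (-3 + 121 - 11))/9338 = (-1*1/109 + 107)*(1/9338) = (-1/109 + 107)*(1/9338) = (11662/109)*(1/9338) = 833/72703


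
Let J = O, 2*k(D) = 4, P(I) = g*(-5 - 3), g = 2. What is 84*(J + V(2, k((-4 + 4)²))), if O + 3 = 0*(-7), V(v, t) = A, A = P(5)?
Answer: -1596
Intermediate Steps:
P(I) = -16 (P(I) = 2*(-5 - 3) = 2*(-8) = -16)
k(D) = 2 (k(D) = (½)*4 = 2)
A = -16
V(v, t) = -16
O = -3 (O = -3 + 0*(-7) = -3 + 0 = -3)
J = -3
84*(J + V(2, k((-4 + 4)²))) = 84*(-3 - 16) = 84*(-19) = -1596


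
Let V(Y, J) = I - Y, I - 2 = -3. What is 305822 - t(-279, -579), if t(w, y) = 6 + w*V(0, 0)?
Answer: 305537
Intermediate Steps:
I = -1 (I = 2 - 3 = -1)
V(Y, J) = -1 - Y
t(w, y) = 6 - w (t(w, y) = 6 + w*(-1 - 1*0) = 6 + w*(-1 + 0) = 6 + w*(-1) = 6 - w)
305822 - t(-279, -579) = 305822 - (6 - 1*(-279)) = 305822 - (6 + 279) = 305822 - 1*285 = 305822 - 285 = 305537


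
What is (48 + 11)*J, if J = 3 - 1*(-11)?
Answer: 826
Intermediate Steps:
J = 14 (J = 3 + 11 = 14)
(48 + 11)*J = (48 + 11)*14 = 59*14 = 826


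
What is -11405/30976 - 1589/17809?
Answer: -22939319/50150144 ≈ -0.45741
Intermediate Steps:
-11405/30976 - 1589/17809 = -22939319/50150144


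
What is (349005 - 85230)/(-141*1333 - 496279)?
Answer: -263775/684232 ≈ -0.38551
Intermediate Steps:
(349005 - 85230)/(-141*1333 - 496279) = 263775/(-187953 - 496279) = 263775/(-684232) = 263775*(-1/684232) = -263775/684232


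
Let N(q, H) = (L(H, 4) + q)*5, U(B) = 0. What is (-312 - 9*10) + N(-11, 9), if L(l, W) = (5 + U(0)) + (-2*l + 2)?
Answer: -512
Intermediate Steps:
L(l, W) = 7 - 2*l (L(l, W) = (5 + 0) + (-2*l + 2) = 5 + (2 - 2*l) = 7 - 2*l)
N(q, H) = 35 - 10*H + 5*q (N(q, H) = ((7 - 2*H) + q)*5 = (7 + q - 2*H)*5 = 35 - 10*H + 5*q)
(-312 - 9*10) + N(-11, 9) = (-312 - 9*10) + (35 - 10*9 + 5*(-11)) = (-312 - 90) + (35 - 90 - 55) = -402 - 110 = -512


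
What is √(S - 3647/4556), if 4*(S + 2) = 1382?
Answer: √1778365121/2278 ≈ 18.512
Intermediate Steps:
S = 687/2 (S = -2 + (¼)*1382 = -2 + 691/2 = 687/2 ≈ 343.50)
√(S - 3647/4556) = √(687/2 - 3647/4556) = √(1561339/4556) = √1778365121/2278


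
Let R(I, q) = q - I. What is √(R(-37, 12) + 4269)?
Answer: √4318 ≈ 65.711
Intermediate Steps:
√(R(-37, 12) + 4269) = √((12 - 1*(-37)) + 4269) = √((12 + 37) + 4269) = √(49 + 4269) = √4318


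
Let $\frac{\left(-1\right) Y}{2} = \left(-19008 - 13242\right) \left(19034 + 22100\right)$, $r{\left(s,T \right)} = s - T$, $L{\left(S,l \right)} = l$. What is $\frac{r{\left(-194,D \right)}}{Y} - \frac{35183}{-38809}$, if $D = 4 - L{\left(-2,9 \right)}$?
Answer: $\frac{31115174278033}{34321942229000} \approx 0.90657$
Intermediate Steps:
$D = -5$ ($D = 4 - 9 = -5$)
$Y = 2653143000$ ($Y = - 2 \left(-19008 - 13242\right) \left(19034 + 22100\right) = - 2 \left(\left(-32250\right) 41134\right) = \left(-2\right) \left(-1326571500\right) = 2653143000$)
$\frac{r{\left(-194,D \right)}}{Y} - \frac{35183}{-38809} = \frac{-194 - -5}{2653143000} - \frac{35183}{-38809} = \left(-194 + 5\right) \frac{1}{2653143000} - - \frac{35183}{38809} = \left(-189\right) \frac{1}{2653143000} + \frac{35183}{38809} = - \frac{63}{884381000} + \frac{35183}{38809} = \frac{31115174278033}{34321942229000}$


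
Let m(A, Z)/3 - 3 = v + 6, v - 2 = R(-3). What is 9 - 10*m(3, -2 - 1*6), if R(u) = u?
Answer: -231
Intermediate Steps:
v = -1 (v = 2 - 3 = -1)
m(A, Z) = 24 (m(A, Z) = 9 + 3*(-1 + 6) = 9 + 3*5 = 9 + 15 = 24)
9 - 10*m(3, -2 - 1*6) = 9 - 10*24 = 9 - 240 = -231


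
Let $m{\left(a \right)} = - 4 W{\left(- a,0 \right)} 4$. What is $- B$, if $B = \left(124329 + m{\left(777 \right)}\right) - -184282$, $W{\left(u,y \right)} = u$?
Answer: $-321043$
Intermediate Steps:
$m{\left(a \right)} = 16 a$ ($m{\left(a \right)} = - 4 \left(- a\right) 4 = 4 a 4 = 16 a$)
$B = 321043$ ($B = \left(124329 + 16 \cdot 777\right) - -184282 = \left(124329 + 12432\right) + 184282 = 136761 + 184282 = 321043$)
$- B = \left(-1\right) 321043 = -321043$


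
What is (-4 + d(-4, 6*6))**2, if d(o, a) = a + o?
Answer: 784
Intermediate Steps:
(-4 + d(-4, 6*6))**2 = (-4 + (6*6 - 4))**2 = (-4 + (36 - 4))**2 = (-4 + 32)**2 = 28**2 = 784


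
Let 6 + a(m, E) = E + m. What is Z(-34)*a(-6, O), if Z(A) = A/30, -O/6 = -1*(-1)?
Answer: 102/5 ≈ 20.400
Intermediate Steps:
O = -6 (O = -(-6)*(-1) = -6*1 = -6)
Z(A) = A/30 (Z(A) = A*(1/30) = A/30)
a(m, E) = -6 + E + m (a(m, E) = -6 + (E + m) = -6 + E + m)
Z(-34)*a(-6, O) = ((1/30)*(-34))*(-6 - 6 - 6) = -17/15*(-18) = 102/5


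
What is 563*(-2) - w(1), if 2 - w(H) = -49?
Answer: -1177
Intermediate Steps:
w(H) = 51 (w(H) = 2 - 1*(-49) = 2 + 49 = 51)
563*(-2) - w(1) = 563*(-2) - 1*51 = -1126 - 51 = -1177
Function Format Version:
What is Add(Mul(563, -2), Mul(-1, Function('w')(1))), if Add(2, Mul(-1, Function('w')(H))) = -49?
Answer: -1177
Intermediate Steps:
Function('w')(H) = 51 (Function('w')(H) = Add(2, Mul(-1, -49)) = Add(2, 49) = 51)
Add(Mul(563, -2), Mul(-1, Function('w')(1))) = Add(Mul(563, -2), Mul(-1, 51)) = Add(-1126, -51) = -1177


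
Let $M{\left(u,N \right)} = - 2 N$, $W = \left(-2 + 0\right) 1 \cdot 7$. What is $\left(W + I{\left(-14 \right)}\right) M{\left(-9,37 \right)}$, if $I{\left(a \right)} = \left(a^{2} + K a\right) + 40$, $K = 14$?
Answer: $-1924$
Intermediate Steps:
$W = -14$ ($W = \left(-2\right) 1 \cdot 7 = \left(-2\right) 7 = -14$)
$I{\left(a \right)} = 40 + a^{2} + 14 a$ ($I{\left(a \right)} = \left(a^{2} + 14 a\right) + 40 = 40 + a^{2} + 14 a$)
$\left(W + I{\left(-14 \right)}\right) M{\left(-9,37 \right)} = \left(-14 + \left(40 + \left(-14\right)^{2} + 14 \left(-14\right)\right)\right) \left(\left(-2\right) 37\right) = \left(-14 + \left(40 + 196 - 196\right)\right) \left(-74\right) = \left(-14 + 40\right) \left(-74\right) = 26 \left(-74\right) = -1924$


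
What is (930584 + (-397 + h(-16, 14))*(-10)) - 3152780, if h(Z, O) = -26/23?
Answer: -51018938/23 ≈ -2.2182e+6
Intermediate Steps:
h(Z, O) = -26/23 (h(Z, O) = -26*1/23 = -26/23)
(930584 + (-397 + h(-16, 14))*(-10)) - 3152780 = (930584 + (-397 - 26/23)*(-10)) - 3152780 = (930584 - 9157/23*(-10)) - 3152780 = (930584 + 91570/23) - 3152780 = 21495002/23 - 3152780 = -51018938/23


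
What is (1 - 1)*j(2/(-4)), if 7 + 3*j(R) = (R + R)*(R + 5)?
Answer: 0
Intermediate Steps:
j(R) = -7/3 + 2*R*(5 + R)/3 (j(R) = -7/3 + ((R + R)*(R + 5))/3 = -7/3 + ((2*R)*(5 + R))/3 = -7/3 + (2*R*(5 + R))/3 = -7/3 + 2*R*(5 + R)/3)
(1 - 1)*j(2/(-4)) = (1 - 1)*(-7/3 + 2*(2/(-4))**2/3 + 10*(2/(-4))/3) = 0*(-7/3 + 2*(2*(-1/4))**2/3 + 10*(2*(-1/4))/3) = 0*(-7/3 + 2*(-1/2)**2/3 + (10/3)*(-1/2)) = 0*(-7/3 + (2/3)*(1/4) - 5/3) = 0*(-7/3 + 1/6 - 5/3) = 0*(-23/6) = 0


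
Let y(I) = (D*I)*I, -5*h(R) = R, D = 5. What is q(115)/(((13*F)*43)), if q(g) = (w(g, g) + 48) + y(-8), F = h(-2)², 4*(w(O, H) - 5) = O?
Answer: 40175/8944 ≈ 4.4918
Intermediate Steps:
h(R) = -R/5
w(O, H) = 5 + O/4
y(I) = 5*I² (y(I) = (5*I)*I = 5*I²)
F = 4/25 (F = (-⅕*(-2))² = (⅖)² = 4/25 ≈ 0.16000)
q(g) = 373 + g/4 (q(g) = ((5 + g/4) + 48) + 5*(-8)² = (53 + g/4) + 5*64 = (53 + g/4) + 320 = 373 + g/4)
q(115)/(((13*F)*43)) = (373 + (¼)*115)/(((13*(4/25))*43)) = (373 + 115/4)/(((52/25)*43)) = 1607/(4*(2236/25)) = (1607/4)*(25/2236) = 40175/8944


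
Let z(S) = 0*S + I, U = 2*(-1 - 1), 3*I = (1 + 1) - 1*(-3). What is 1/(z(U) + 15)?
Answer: 3/50 ≈ 0.060000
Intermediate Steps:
I = 5/3 (I = ((1 + 1) - 1*(-3))/3 = (2 + 3)/3 = (⅓)*5 = 5/3 ≈ 1.6667)
U = -4 (U = 2*(-2) = -4)
z(S) = 5/3 (z(S) = 0*S + 5/3 = 0 + 5/3 = 5/3)
1/(z(U) + 15) = 1/(5/3 + 15) = 1/(50/3) = 3/50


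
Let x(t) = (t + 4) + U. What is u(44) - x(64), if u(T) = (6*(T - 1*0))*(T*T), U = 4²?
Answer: 511020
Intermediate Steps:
U = 16
x(t) = 20 + t (x(t) = (t + 4) + 16 = (4 + t) + 16 = 20 + t)
u(T) = 6*T³ (u(T) = (6*(T + 0))*T² = (6*T)*T² = 6*T³)
u(44) - x(64) = 6*44³ - (20 + 64) = 6*85184 - 1*84 = 511104 - 84 = 511020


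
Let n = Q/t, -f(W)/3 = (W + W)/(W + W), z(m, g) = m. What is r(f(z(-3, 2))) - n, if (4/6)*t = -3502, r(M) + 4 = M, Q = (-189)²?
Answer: -350/1751 ≈ -0.19989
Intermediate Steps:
Q = 35721
f(W) = -3 (f(W) = -3*(W + W)/(W + W) = -3*2*W/(2*W) = -3*2*W*1/(2*W) = -3*1 = -3)
r(M) = -4 + M
t = -5253 (t = (3/2)*(-3502) = -5253)
n = -11907/1751 (n = 35721/(-5253) = 35721*(-1/5253) = -11907/1751 ≈ -6.8001)
r(f(z(-3, 2))) - n = (-4 - 3) - 1*(-11907/1751) = -7 + 11907/1751 = -350/1751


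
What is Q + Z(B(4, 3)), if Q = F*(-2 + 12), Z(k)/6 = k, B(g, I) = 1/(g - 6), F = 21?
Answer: 207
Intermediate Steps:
B(g, I) = 1/(-6 + g)
Z(k) = 6*k
Q = 210 (Q = 21*(-2 + 12) = 21*10 = 210)
Q + Z(B(4, 3)) = 210 + 6/(-6 + 4) = 210 + 6/(-2) = 210 + 6*(-½) = 210 - 3 = 207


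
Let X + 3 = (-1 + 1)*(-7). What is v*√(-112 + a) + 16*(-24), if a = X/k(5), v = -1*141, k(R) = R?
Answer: -384 - 141*I*√2815/5 ≈ -384.0 - 1496.2*I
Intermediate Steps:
X = -3 (X = -3 + (-1 + 1)*(-7) = -3 + 0*(-7) = -3 + 0 = -3)
v = -141
a = -⅗ (a = -3/5 = -3*⅕ = -⅗ ≈ -0.60000)
v*√(-112 + a) + 16*(-24) = -141*√(-112 - ⅗) + 16*(-24) = -141*I*√2815/5 - 384 = -384 - 141*I*√2815/5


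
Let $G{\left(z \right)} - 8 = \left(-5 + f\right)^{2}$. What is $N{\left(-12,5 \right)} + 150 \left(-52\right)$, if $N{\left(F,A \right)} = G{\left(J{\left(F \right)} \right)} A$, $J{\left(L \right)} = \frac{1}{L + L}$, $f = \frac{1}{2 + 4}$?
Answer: $- \frac{275155}{36} \approx -7643.2$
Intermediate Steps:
$f = \frac{1}{6} \approx 0.16667$
$J{\left(L \right)} = \frac{1}{2 L}$
$G{\left(z \right)} = \frac{1129}{36}$ ($G{\left(z \right)} = 8 + \left(-5 + \frac{1}{6}\right)^{2} = 8 + \left(- \frac{29}{6}\right)^{2} = 8 + \frac{841}{36} = \frac{1129}{36}$)
$N{\left(F,A \right)} = \frac{1129 A}{36}$
$N{\left(-12,5 \right)} + 150 \left(-52\right) = \frac{1129}{36} \cdot 5 + 150 \left(-52\right) = \frac{5645}{36} - 7800 = - \frac{275155}{36}$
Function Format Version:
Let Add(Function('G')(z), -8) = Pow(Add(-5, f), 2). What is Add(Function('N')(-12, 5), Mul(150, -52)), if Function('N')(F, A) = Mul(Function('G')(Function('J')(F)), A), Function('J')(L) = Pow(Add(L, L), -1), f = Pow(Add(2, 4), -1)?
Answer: Rational(-275155, 36) ≈ -7643.2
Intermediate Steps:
f = Rational(1, 6) (f = Pow(6, -1) = Rational(1, 6) ≈ 0.16667)
Function('J')(L) = Mul(Rational(1, 2), Pow(L, -1)) (Function('J')(L) = Pow(Mul(2, L), -1) = Mul(Rational(1, 2), Pow(L, -1)))
Function('G')(z) = Rational(1129, 36) (Function('G')(z) = Add(8, Pow(Add(-5, Rational(1, 6)), 2)) = Add(8, Pow(Rational(-29, 6), 2)) = Add(8, Rational(841, 36)) = Rational(1129, 36))
Function('N')(F, A) = Mul(Rational(1129, 36), A)
Add(Function('N')(-12, 5), Mul(150, -52)) = Add(Mul(Rational(1129, 36), 5), Mul(150, -52)) = Add(Rational(5645, 36), -7800) = Rational(-275155, 36)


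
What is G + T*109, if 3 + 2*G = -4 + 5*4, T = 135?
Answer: 29443/2 ≈ 14722.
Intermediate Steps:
G = 13/2 (G = -3/2 + (-4 + 5*4)/2 = -3/2 + (-4 + 20)/2 = -3/2 + (½)*16 = -3/2 + 8 = 13/2 ≈ 6.5000)
G + T*109 = 13/2 + 135*109 = 13/2 + 14715 = 29443/2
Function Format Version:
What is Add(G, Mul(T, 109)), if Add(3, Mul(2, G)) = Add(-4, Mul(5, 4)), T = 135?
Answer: Rational(29443, 2) ≈ 14722.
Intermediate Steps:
G = Rational(13, 2) (G = Add(Rational(-3, 2), Mul(Rational(1, 2), Add(-4, Mul(5, 4)))) = Add(Rational(-3, 2), Mul(Rational(1, 2), Add(-4, 20))) = Add(Rational(-3, 2), Mul(Rational(1, 2), 16)) = Add(Rational(-3, 2), 8) = Rational(13, 2) ≈ 6.5000)
Add(G, Mul(T, 109)) = Add(Rational(13, 2), Mul(135, 109)) = Add(Rational(13, 2), 14715) = Rational(29443, 2)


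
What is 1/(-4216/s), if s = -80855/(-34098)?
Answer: -80855/143757168 ≈ -0.00056244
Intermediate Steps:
s = 80855/34098 (s = -80855*(-1/34098) = 80855/34098 ≈ 2.3713)
1/(-4216/s) = 1/(-4216/80855/34098) = 1/(-4216*34098/80855) = 1/(-143757168/80855) = -80855/143757168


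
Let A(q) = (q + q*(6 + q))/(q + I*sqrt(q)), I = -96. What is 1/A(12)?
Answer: 1/19 - 16*sqrt(3)/19 ≈ -1.4059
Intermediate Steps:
A(q) = (q + q*(6 + q))/(q - 96*sqrt(q))
1/A(12) = 1/(12*(7 + 12)/(12 - 192*sqrt(3))) = 1/(12*19/(12 - 192*sqrt(3))) = 1/(228/(12 - 192*sqrt(3))) = 1/19 - 16*sqrt(3)/19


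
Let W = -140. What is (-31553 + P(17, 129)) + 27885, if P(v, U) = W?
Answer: -3808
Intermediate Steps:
P(v, U) = -140
(-31553 + P(17, 129)) + 27885 = (-31553 - 140) + 27885 = -31693 + 27885 = -3808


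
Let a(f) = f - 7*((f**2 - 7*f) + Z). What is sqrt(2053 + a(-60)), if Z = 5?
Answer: I*sqrt(26182) ≈ 161.81*I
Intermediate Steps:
a(f) = -35 - 7*f**2 + 50*f (a(f) = f - 7*((f**2 - 7*f) + 5) = f - 7*(5 + f**2 - 7*f) = f + (-35 - 7*f**2 + 49*f) = -35 - 7*f**2 + 50*f)
sqrt(2053 + a(-60)) = sqrt(2053 + (-35 - 7*(-60)**2 + 50*(-60))) = sqrt(2053 + (-35 - 7*3600 - 3000)) = sqrt(2053 + (-35 - 25200 - 3000)) = sqrt(2053 - 28235) = sqrt(-26182) = I*sqrt(26182)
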